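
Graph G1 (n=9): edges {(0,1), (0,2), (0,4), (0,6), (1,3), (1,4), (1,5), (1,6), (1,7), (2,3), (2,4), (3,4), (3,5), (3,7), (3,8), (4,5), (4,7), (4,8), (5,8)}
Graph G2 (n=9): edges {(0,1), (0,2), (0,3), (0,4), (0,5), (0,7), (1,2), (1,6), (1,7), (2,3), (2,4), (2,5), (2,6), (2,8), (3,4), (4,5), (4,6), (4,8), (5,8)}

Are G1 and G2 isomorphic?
Yes, isomorphic

The graphs are isomorphic.
One valid mapping φ: V(G1) → V(G2): 0→1, 1→0, 2→6, 3→4, 4→2, 5→5, 6→7, 7→3, 8→8

Verify φ preserves adjacency — for each edge of G1, its image is an edge of G2:
  (0,1) → (φ(0),φ(1)) = (0,1) ∈ E(G2) ✓
  (0,2) → (φ(0),φ(2)) = (1,6) ∈ E(G2) ✓
  (0,4) → (φ(0),φ(4)) = (1,2) ∈ E(G2) ✓
  (0,6) → (φ(0),φ(6)) = (1,7) ∈ E(G2) ✓
  (1,3) → (φ(1),φ(3)) = (0,4) ∈ E(G2) ✓
  (1,4) → (φ(1),φ(4)) = (0,2) ∈ E(G2) ✓
  (1,5) → (φ(1),φ(5)) = (0,5) ∈ E(G2) ✓
  (1,6) → (φ(1),φ(6)) = (0,7) ∈ E(G2) ✓
  (1,7) → (φ(1),φ(7)) = (0,3) ∈ E(G2) ✓
  (2,3) → (φ(2),φ(3)) = (4,6) ∈ E(G2) ✓
  (2,4) → (φ(2),φ(4)) = (2,6) ∈ E(G2) ✓
  (3,4) → (φ(3),φ(4)) = (2,4) ∈ E(G2) ✓
  (3,5) → (φ(3),φ(5)) = (4,5) ∈ E(G2) ✓
  (3,7) → (φ(3),φ(7)) = (3,4) ∈ E(G2) ✓
  (3,8) → (φ(3),φ(8)) = (4,8) ∈ E(G2) ✓
  (4,5) → (φ(4),φ(5)) = (2,5) ∈ E(G2) ✓
  (4,7) → (φ(4),φ(7)) = (2,3) ∈ E(G2) ✓
  (4,8) → (φ(4),φ(8)) = (2,8) ∈ E(G2) ✓
  (5,8) → (φ(5),φ(8)) = (5,8) ∈ E(G2) ✓
All 19 edges of G1 map to edges of G2, and |E(G1)| = |E(G2)| = 19, so φ is a bijection on edges as well as vertices. Hence G1 ≅ G2.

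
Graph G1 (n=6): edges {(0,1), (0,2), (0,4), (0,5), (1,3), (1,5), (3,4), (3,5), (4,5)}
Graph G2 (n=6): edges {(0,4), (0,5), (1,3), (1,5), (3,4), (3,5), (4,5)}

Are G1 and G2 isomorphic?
No, not isomorphic

The graphs are NOT isomorphic.

Counting edges: G1 has 9 edge(s); G2 has 7 edge(s).
Edge count is an isomorphism invariant (a bijection on vertices induces a bijection on edges), so differing edge counts rule out isomorphism.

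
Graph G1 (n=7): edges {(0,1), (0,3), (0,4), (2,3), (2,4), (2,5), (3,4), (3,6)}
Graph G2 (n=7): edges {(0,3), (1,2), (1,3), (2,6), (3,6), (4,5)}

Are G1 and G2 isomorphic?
No, not isomorphic

The graphs are NOT isomorphic.

Counting triangles (3-cliques): G1 has 2, G2 has 0.
Triangle count is an isomorphism invariant, so differing triangle counts rule out isomorphism.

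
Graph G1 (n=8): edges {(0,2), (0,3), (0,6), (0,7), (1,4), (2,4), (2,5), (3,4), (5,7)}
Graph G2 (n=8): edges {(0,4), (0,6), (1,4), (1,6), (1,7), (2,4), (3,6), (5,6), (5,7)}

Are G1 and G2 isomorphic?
Yes, isomorphic

The graphs are isomorphic.
One valid mapping φ: V(G1) → V(G2): 0→6, 1→2, 2→1, 3→0, 4→4, 5→7, 6→3, 7→5

Verify φ preserves adjacency — for each edge of G1, its image is an edge of G2:
  (0,2) → (φ(0),φ(2)) = (1,6) ∈ E(G2) ✓
  (0,3) → (φ(0),φ(3)) = (0,6) ∈ E(G2) ✓
  (0,6) → (φ(0),φ(6)) = (3,6) ∈ E(G2) ✓
  (0,7) → (φ(0),φ(7)) = (5,6) ∈ E(G2) ✓
  (1,4) → (φ(1),φ(4)) = (2,4) ∈ E(G2) ✓
  (2,4) → (φ(2),φ(4)) = (1,4) ∈ E(G2) ✓
  (2,5) → (φ(2),φ(5)) = (1,7) ∈ E(G2) ✓
  (3,4) → (φ(3),φ(4)) = (0,4) ∈ E(G2) ✓
  (5,7) → (φ(5),φ(7)) = (5,7) ∈ E(G2) ✓
All 9 edges of G1 map to edges of G2, and |E(G1)| = |E(G2)| = 9, so φ is a bijection on edges as well as vertices. Hence G1 ≅ G2.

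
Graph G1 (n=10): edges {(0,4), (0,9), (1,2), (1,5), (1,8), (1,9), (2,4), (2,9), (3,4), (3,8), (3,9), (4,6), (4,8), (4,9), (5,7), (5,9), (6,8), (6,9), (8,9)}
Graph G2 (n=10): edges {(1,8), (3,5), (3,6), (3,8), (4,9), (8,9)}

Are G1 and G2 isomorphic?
No, not isomorphic

The graphs are NOT isomorphic.

Connected components of G1: 1 component(s) with vertex sets [[0, 1, 2, 3, 4, 5, 6, 7, 8, 9]], sizes [10].
Connected components of G2: 4 component(s) with vertex sets [[0], [2], [7], [1, 3, 4, 5, 6, 8, 9]], sizes [1, 1, 1, 7].
The number of connected components (and the multiset of component sizes) is an isomorphism invariant — an isomorphism maps each component of G1 bijectively onto a component of G2. Since G1 has 1 component(s) and G2 has 4, they cannot be isomorphic.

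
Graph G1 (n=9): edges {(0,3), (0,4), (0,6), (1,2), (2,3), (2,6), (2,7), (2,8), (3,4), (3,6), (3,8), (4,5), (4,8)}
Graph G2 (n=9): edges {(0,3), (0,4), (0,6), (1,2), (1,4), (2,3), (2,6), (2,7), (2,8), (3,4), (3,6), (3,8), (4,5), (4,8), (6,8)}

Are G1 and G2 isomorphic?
No, not isomorphic

The graphs are NOT isomorphic.

Counting edges: G1 has 13 edge(s); G2 has 15 edge(s).
Edge count is an isomorphism invariant (a bijection on vertices induces a bijection on edges), so differing edge counts rule out isomorphism.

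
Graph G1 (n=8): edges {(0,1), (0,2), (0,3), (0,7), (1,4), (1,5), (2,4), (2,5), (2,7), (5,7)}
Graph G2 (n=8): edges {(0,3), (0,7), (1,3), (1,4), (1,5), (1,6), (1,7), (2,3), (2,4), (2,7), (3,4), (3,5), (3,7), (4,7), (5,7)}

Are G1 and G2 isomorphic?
No, not isomorphic

The graphs are NOT isomorphic.

Degrees in G1: deg(0)=4, deg(1)=3, deg(2)=4, deg(3)=1, deg(4)=2, deg(5)=3, deg(6)=0, deg(7)=3.
Sorted degree sequence of G1: [4, 4, 3, 3, 3, 2, 1, 0].
Degrees in G2: deg(0)=2, deg(1)=5, deg(2)=3, deg(3)=6, deg(4)=4, deg(5)=3, deg(6)=1, deg(7)=6.
Sorted degree sequence of G2: [6, 6, 5, 4, 3, 3, 2, 1].
The (sorted) degree sequence is an isomorphism invariant, so since G1 and G2 have different degree sequences they cannot be isomorphic.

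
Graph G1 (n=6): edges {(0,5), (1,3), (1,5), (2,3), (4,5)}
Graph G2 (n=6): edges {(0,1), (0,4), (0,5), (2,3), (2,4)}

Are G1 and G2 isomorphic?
Yes, isomorphic

The graphs are isomorphic.
One valid mapping φ: V(G1) → V(G2): 0→5, 1→4, 2→3, 3→2, 4→1, 5→0

Verify φ preserves adjacency — for each edge of G1, its image is an edge of G2:
  (0,5) → (φ(0),φ(5)) = (0,5) ∈ E(G2) ✓
  (1,3) → (φ(1),φ(3)) = (2,4) ∈ E(G2) ✓
  (1,5) → (φ(1),φ(5)) = (0,4) ∈ E(G2) ✓
  (2,3) → (φ(2),φ(3)) = (2,3) ∈ E(G2) ✓
  (4,5) → (φ(4),φ(5)) = (0,1) ∈ E(G2) ✓
All 5 edges of G1 map to edges of G2, and |E(G1)| = |E(G2)| = 5, so φ is a bijection on edges as well as vertices. Hence G1 ≅ G2.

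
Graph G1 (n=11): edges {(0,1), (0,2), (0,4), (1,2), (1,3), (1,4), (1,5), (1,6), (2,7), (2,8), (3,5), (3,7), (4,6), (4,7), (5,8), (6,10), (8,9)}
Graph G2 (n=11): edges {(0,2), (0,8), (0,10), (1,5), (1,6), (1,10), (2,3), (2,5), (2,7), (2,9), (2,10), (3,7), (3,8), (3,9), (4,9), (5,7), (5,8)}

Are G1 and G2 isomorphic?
Yes, isomorphic

The graphs are isomorphic.
One valid mapping φ: V(G1) → V(G2): 0→7, 1→2, 2→5, 3→0, 4→3, 5→10, 6→9, 7→8, 8→1, 9→6, 10→4

Verify φ preserves adjacency — for each edge of G1, its image is an edge of G2:
  (0,1) → (φ(0),φ(1)) = (2,7) ∈ E(G2) ✓
  (0,2) → (φ(0),φ(2)) = (5,7) ∈ E(G2) ✓
  (0,4) → (φ(0),φ(4)) = (3,7) ∈ E(G2) ✓
  (1,2) → (φ(1),φ(2)) = (2,5) ∈ E(G2) ✓
  (1,3) → (φ(1),φ(3)) = (0,2) ∈ E(G2) ✓
  (1,4) → (φ(1),φ(4)) = (2,3) ∈ E(G2) ✓
  (1,5) → (φ(1),φ(5)) = (2,10) ∈ E(G2) ✓
  (1,6) → (φ(1),φ(6)) = (2,9) ∈ E(G2) ✓
  (2,7) → (φ(2),φ(7)) = (5,8) ∈ E(G2) ✓
  (2,8) → (φ(2),φ(8)) = (1,5) ∈ E(G2) ✓
  (3,5) → (φ(3),φ(5)) = (0,10) ∈ E(G2) ✓
  (3,7) → (φ(3),φ(7)) = (0,8) ∈ E(G2) ✓
  (4,6) → (φ(4),φ(6)) = (3,9) ∈ E(G2) ✓
  (4,7) → (φ(4),φ(7)) = (3,8) ∈ E(G2) ✓
  (5,8) → (φ(5),φ(8)) = (1,10) ∈ E(G2) ✓
  (6,10) → (φ(6),φ(10)) = (4,9) ∈ E(G2) ✓
  (8,9) → (φ(8),φ(9)) = (1,6) ∈ E(G2) ✓
All 17 edges of G1 map to edges of G2, and |E(G1)| = |E(G2)| = 17, so φ is a bijection on edges as well as vertices. Hence G1 ≅ G2.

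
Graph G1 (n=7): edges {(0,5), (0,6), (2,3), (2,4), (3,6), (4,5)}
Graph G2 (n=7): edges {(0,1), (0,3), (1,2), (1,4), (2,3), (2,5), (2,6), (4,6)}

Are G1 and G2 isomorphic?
No, not isomorphic

The graphs are NOT isomorphic.

Connected components of G1: 2 component(s) with vertex sets [[1], [0, 2, 3, 4, 5, 6]], sizes [1, 6].
Connected components of G2: 1 component(s) with vertex sets [[0, 1, 2, 3, 4, 5, 6]], sizes [7].
The number of connected components (and the multiset of component sizes) is an isomorphism invariant — an isomorphism maps each component of G1 bijectively onto a component of G2. Since G1 has 2 component(s) and G2 has 1, they cannot be isomorphic.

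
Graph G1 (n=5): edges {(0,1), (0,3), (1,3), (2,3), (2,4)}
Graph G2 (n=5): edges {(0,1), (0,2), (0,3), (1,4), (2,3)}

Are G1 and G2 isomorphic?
Yes, isomorphic

The graphs are isomorphic.
One valid mapping φ: V(G1) → V(G2): 0→2, 1→3, 2→1, 3→0, 4→4

Verify φ preserves adjacency — for each edge of G1, its image is an edge of G2:
  (0,1) → (φ(0),φ(1)) = (2,3) ∈ E(G2) ✓
  (0,3) → (φ(0),φ(3)) = (0,2) ∈ E(G2) ✓
  (1,3) → (φ(1),φ(3)) = (0,3) ∈ E(G2) ✓
  (2,3) → (φ(2),φ(3)) = (0,1) ∈ E(G2) ✓
  (2,4) → (φ(2),φ(4)) = (1,4) ∈ E(G2) ✓
All 5 edges of G1 map to edges of G2, and |E(G1)| = |E(G2)| = 5, so φ is a bijection on edges as well as vertices. Hence G1 ≅ G2.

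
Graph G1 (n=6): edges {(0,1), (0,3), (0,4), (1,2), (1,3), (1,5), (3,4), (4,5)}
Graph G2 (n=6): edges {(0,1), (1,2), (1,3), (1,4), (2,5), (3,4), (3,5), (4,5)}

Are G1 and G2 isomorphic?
Yes, isomorphic

The graphs are isomorphic.
One valid mapping φ: V(G1) → V(G2): 0→4, 1→1, 2→0, 3→3, 4→5, 5→2

Verify φ preserves adjacency — for each edge of G1, its image is an edge of G2:
  (0,1) → (φ(0),φ(1)) = (1,4) ∈ E(G2) ✓
  (0,3) → (φ(0),φ(3)) = (3,4) ∈ E(G2) ✓
  (0,4) → (φ(0),φ(4)) = (4,5) ∈ E(G2) ✓
  (1,2) → (φ(1),φ(2)) = (0,1) ∈ E(G2) ✓
  (1,3) → (φ(1),φ(3)) = (1,3) ∈ E(G2) ✓
  (1,5) → (φ(1),φ(5)) = (1,2) ∈ E(G2) ✓
  (3,4) → (φ(3),φ(4)) = (3,5) ∈ E(G2) ✓
  (4,5) → (φ(4),φ(5)) = (2,5) ∈ E(G2) ✓
All 8 edges of G1 map to edges of G2, and |E(G1)| = |E(G2)| = 8, so φ is a bijection on edges as well as vertices. Hence G1 ≅ G2.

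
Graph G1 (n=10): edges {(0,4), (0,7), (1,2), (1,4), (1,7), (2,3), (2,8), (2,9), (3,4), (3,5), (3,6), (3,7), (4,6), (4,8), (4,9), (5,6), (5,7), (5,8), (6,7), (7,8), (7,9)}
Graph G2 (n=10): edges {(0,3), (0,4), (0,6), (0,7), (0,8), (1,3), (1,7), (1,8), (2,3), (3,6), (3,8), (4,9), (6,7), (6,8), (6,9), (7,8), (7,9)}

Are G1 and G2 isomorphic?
No, not isomorphic

The graphs are NOT isomorphic.

Connected components of G1: 1 component(s) with vertex sets [[0, 1, 2, 3, 4, 5, 6, 7, 8, 9]], sizes [10].
Connected components of G2: 2 component(s) with vertex sets [[5], [0, 1, 2, 3, 4, 6, 7, 8, 9]], sizes [1, 9].
The number of connected components (and the multiset of component sizes) is an isomorphism invariant — an isomorphism maps each component of G1 bijectively onto a component of G2. Since G1 has 1 component(s) and G2 has 2, they cannot be isomorphic.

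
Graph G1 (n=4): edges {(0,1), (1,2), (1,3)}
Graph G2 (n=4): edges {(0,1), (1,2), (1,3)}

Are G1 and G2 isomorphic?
Yes, isomorphic

The graphs are isomorphic.
One valid mapping φ: V(G1) → V(G2): 0→0, 1→1, 2→3, 3→2

Verify φ preserves adjacency — for each edge of G1, its image is an edge of G2:
  (0,1) → (φ(0),φ(1)) = (0,1) ∈ E(G2) ✓
  (1,2) → (φ(1),φ(2)) = (1,3) ∈ E(G2) ✓
  (1,3) → (φ(1),φ(3)) = (1,2) ∈ E(G2) ✓
All 3 edges of G1 map to edges of G2, and |E(G1)| = |E(G2)| = 3, so φ is a bijection on edges as well as vertices. Hence G1 ≅ G2.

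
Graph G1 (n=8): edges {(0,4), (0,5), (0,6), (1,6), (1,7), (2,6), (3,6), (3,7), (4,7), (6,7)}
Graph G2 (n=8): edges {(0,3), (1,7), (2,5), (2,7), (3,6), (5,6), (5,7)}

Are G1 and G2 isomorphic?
No, not isomorphic

The graphs are NOT isomorphic.

Connected components of G1: 1 component(s) with vertex sets [[0, 1, 2, 3, 4, 5, 6, 7]], sizes [8].
Connected components of G2: 2 component(s) with vertex sets [[4], [0, 1, 2, 3, 5, 6, 7]], sizes [1, 7].
The number of connected components (and the multiset of component sizes) is an isomorphism invariant — an isomorphism maps each component of G1 bijectively onto a component of G2. Since G1 has 1 component(s) and G2 has 2, they cannot be isomorphic.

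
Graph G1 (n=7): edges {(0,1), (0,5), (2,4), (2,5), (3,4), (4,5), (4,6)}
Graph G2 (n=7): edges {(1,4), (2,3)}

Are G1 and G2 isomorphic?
No, not isomorphic

The graphs are NOT isomorphic.

Connected components of G1: 1 component(s) with vertex sets [[0, 1, 2, 3, 4, 5, 6]], sizes [7].
Connected components of G2: 5 component(s) with vertex sets [[0], [5], [6], [1, 4], [2, 3]], sizes [1, 1, 1, 2, 2].
The number of connected components (and the multiset of component sizes) is an isomorphism invariant — an isomorphism maps each component of G1 bijectively onto a component of G2. Since G1 has 1 component(s) and G2 has 5, they cannot be isomorphic.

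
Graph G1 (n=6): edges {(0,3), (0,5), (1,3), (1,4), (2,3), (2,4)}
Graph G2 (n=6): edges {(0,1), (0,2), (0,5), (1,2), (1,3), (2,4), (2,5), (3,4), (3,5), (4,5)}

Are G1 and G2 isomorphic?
No, not isomorphic

The graphs are NOT isomorphic.

Degrees in G1: deg(0)=2, deg(1)=2, deg(2)=2, deg(3)=3, deg(4)=2, deg(5)=1.
Sorted degree sequence of G1: [3, 2, 2, 2, 2, 1].
Degrees in G2: deg(0)=3, deg(1)=3, deg(2)=4, deg(3)=3, deg(4)=3, deg(5)=4.
Sorted degree sequence of G2: [4, 4, 3, 3, 3, 3].
The (sorted) degree sequence is an isomorphism invariant, so since G1 and G2 have different degree sequences they cannot be isomorphic.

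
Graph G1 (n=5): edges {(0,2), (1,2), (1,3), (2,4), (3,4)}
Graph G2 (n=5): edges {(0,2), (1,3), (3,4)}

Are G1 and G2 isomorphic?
No, not isomorphic

The graphs are NOT isomorphic.

Counting edges: G1 has 5 edge(s); G2 has 3 edge(s).
Edge count is an isomorphism invariant (a bijection on vertices induces a bijection on edges), so differing edge counts rule out isomorphism.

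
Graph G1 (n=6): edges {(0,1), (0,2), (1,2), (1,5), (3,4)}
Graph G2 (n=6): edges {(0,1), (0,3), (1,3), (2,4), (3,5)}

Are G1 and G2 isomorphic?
Yes, isomorphic

The graphs are isomorphic.
One valid mapping φ: V(G1) → V(G2): 0→1, 1→3, 2→0, 3→4, 4→2, 5→5

Verify φ preserves adjacency — for each edge of G1, its image is an edge of G2:
  (0,1) → (φ(0),φ(1)) = (1,3) ∈ E(G2) ✓
  (0,2) → (φ(0),φ(2)) = (0,1) ∈ E(G2) ✓
  (1,2) → (φ(1),φ(2)) = (0,3) ∈ E(G2) ✓
  (1,5) → (φ(1),φ(5)) = (3,5) ∈ E(G2) ✓
  (3,4) → (φ(3),φ(4)) = (2,4) ∈ E(G2) ✓
All 5 edges of G1 map to edges of G2, and |E(G1)| = |E(G2)| = 5, so φ is a bijection on edges as well as vertices. Hence G1 ≅ G2.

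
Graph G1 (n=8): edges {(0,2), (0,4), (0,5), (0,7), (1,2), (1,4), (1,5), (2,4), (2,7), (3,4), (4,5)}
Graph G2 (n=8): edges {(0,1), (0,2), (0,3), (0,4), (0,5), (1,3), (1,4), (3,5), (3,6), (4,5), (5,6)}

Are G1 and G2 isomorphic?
Yes, isomorphic

The graphs are isomorphic.
One valid mapping φ: V(G1) → V(G2): 0→3, 1→4, 2→5, 3→2, 4→0, 5→1, 6→7, 7→6

Verify φ preserves adjacency — for each edge of G1, its image is an edge of G2:
  (0,2) → (φ(0),φ(2)) = (3,5) ∈ E(G2) ✓
  (0,4) → (φ(0),φ(4)) = (0,3) ∈ E(G2) ✓
  (0,5) → (φ(0),φ(5)) = (1,3) ∈ E(G2) ✓
  (0,7) → (φ(0),φ(7)) = (3,6) ∈ E(G2) ✓
  (1,2) → (φ(1),φ(2)) = (4,5) ∈ E(G2) ✓
  (1,4) → (φ(1),φ(4)) = (0,4) ∈ E(G2) ✓
  (1,5) → (φ(1),φ(5)) = (1,4) ∈ E(G2) ✓
  (2,4) → (φ(2),φ(4)) = (0,5) ∈ E(G2) ✓
  (2,7) → (φ(2),φ(7)) = (5,6) ∈ E(G2) ✓
  (3,4) → (φ(3),φ(4)) = (0,2) ∈ E(G2) ✓
  (4,5) → (φ(4),φ(5)) = (0,1) ∈ E(G2) ✓
All 11 edges of G1 map to edges of G2, and |E(G1)| = |E(G2)| = 11, so φ is a bijection on edges as well as vertices. Hence G1 ≅ G2.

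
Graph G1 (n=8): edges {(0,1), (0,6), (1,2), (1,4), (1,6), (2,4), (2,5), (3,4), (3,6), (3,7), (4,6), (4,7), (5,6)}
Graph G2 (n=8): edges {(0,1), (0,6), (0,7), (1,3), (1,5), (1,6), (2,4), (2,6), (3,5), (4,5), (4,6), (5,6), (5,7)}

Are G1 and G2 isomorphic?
Yes, isomorphic

The graphs are isomorphic.
One valid mapping φ: V(G1) → V(G2): 0→3, 1→1, 2→0, 3→4, 4→6, 5→7, 6→5, 7→2

Verify φ preserves adjacency — for each edge of G1, its image is an edge of G2:
  (0,1) → (φ(0),φ(1)) = (1,3) ∈ E(G2) ✓
  (0,6) → (φ(0),φ(6)) = (3,5) ∈ E(G2) ✓
  (1,2) → (φ(1),φ(2)) = (0,1) ∈ E(G2) ✓
  (1,4) → (φ(1),φ(4)) = (1,6) ∈ E(G2) ✓
  (1,6) → (φ(1),φ(6)) = (1,5) ∈ E(G2) ✓
  (2,4) → (φ(2),φ(4)) = (0,6) ∈ E(G2) ✓
  (2,5) → (φ(2),φ(5)) = (0,7) ∈ E(G2) ✓
  (3,4) → (φ(3),φ(4)) = (4,6) ∈ E(G2) ✓
  (3,6) → (φ(3),φ(6)) = (4,5) ∈ E(G2) ✓
  (3,7) → (φ(3),φ(7)) = (2,4) ∈ E(G2) ✓
  (4,6) → (φ(4),φ(6)) = (5,6) ∈ E(G2) ✓
  (4,7) → (φ(4),φ(7)) = (2,6) ∈ E(G2) ✓
  (5,6) → (φ(5),φ(6)) = (5,7) ∈ E(G2) ✓
All 13 edges of G1 map to edges of G2, and |E(G1)| = |E(G2)| = 13, so φ is a bijection on edges as well as vertices. Hence G1 ≅ G2.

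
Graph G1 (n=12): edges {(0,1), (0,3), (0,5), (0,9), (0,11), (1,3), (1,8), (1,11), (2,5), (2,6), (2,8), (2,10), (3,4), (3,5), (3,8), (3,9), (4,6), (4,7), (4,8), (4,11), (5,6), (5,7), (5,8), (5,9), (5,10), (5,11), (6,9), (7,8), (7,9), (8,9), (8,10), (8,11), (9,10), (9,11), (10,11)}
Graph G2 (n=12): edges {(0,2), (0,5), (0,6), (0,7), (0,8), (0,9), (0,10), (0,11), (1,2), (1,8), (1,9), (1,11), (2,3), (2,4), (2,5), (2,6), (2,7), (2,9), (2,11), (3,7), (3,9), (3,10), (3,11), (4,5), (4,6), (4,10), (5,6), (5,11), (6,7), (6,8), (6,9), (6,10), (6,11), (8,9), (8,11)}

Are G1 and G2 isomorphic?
Yes, isomorphic

The graphs are isomorphic.
One valid mapping φ: V(G1) → V(G2): 0→8, 1→1, 2→4, 3→9, 4→3, 5→6, 6→10, 7→7, 8→2, 9→0, 10→5, 11→11

Verify φ preserves adjacency — for each edge of G1, its image is an edge of G2:
  (0,1) → (φ(0),φ(1)) = (1,8) ∈ E(G2) ✓
  (0,3) → (φ(0),φ(3)) = (8,9) ∈ E(G2) ✓
  (0,5) → (φ(0),φ(5)) = (6,8) ∈ E(G2) ✓
  (0,9) → (φ(0),φ(9)) = (0,8) ∈ E(G2) ✓
  (0,11) → (φ(0),φ(11)) = (8,11) ∈ E(G2) ✓
  (1,3) → (φ(1),φ(3)) = (1,9) ∈ E(G2) ✓
  (1,8) → (φ(1),φ(8)) = (1,2) ∈ E(G2) ✓
  (1,11) → (φ(1),φ(11)) = (1,11) ∈ E(G2) ✓
  (2,5) → (φ(2),φ(5)) = (4,6) ∈ E(G2) ✓
  (2,6) → (φ(2),φ(6)) = (4,10) ∈ E(G2) ✓
  (2,8) → (φ(2),φ(8)) = (2,4) ∈ E(G2) ✓
  (2,10) → (φ(2),φ(10)) = (4,5) ∈ E(G2) ✓
  (3,4) → (φ(3),φ(4)) = (3,9) ∈ E(G2) ✓
  (3,5) → (φ(3),φ(5)) = (6,9) ∈ E(G2) ✓
  (3,8) → (φ(3),φ(8)) = (2,9) ∈ E(G2) ✓
  (3,9) → (φ(3),φ(9)) = (0,9) ∈ E(G2) ✓
  (4,6) → (φ(4),φ(6)) = (3,10) ∈ E(G2) ✓
  (4,7) → (φ(4),φ(7)) = (3,7) ∈ E(G2) ✓
  (4,8) → (φ(4),φ(8)) = (2,3) ∈ E(G2) ✓
  (4,11) → (φ(4),φ(11)) = (3,11) ∈ E(G2) ✓
  (5,6) → (φ(5),φ(6)) = (6,10) ∈ E(G2) ✓
  (5,7) → (φ(5),φ(7)) = (6,7) ∈ E(G2) ✓
  (5,8) → (φ(5),φ(8)) = (2,6) ∈ E(G2) ✓
  (5,9) → (φ(5),φ(9)) = (0,6) ∈ E(G2) ✓
  (5,10) → (φ(5),φ(10)) = (5,6) ∈ E(G2) ✓
  (5,11) → (φ(5),φ(11)) = (6,11) ∈ E(G2) ✓
  (6,9) → (φ(6),φ(9)) = (0,10) ∈ E(G2) ✓
  (7,8) → (φ(7),φ(8)) = (2,7) ∈ E(G2) ✓
  (7,9) → (φ(7),φ(9)) = (0,7) ∈ E(G2) ✓
  (8,9) → (φ(8),φ(9)) = (0,2) ∈ E(G2) ✓
  (8,10) → (φ(8),φ(10)) = (2,5) ∈ E(G2) ✓
  (8,11) → (φ(8),φ(11)) = (2,11) ∈ E(G2) ✓
  (9,10) → (φ(9),φ(10)) = (0,5) ∈ E(G2) ✓
  (9,11) → (φ(9),φ(11)) = (0,11) ∈ E(G2) ✓
  (10,11) → (φ(10),φ(11)) = (5,11) ∈ E(G2) ✓
All 35 edges of G1 map to edges of G2, and |E(G1)| = |E(G2)| = 35, so φ is a bijection on edges as well as vertices. Hence G1 ≅ G2.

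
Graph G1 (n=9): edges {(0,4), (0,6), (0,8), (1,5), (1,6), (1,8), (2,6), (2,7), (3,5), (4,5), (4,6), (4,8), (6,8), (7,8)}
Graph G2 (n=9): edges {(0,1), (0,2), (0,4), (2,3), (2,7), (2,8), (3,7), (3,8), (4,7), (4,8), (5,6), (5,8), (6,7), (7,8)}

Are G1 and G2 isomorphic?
Yes, isomorphic

The graphs are isomorphic.
One valid mapping φ: V(G1) → V(G2): 0→3, 1→4, 2→5, 3→1, 4→2, 5→0, 6→8, 7→6, 8→7

Verify φ preserves adjacency — for each edge of G1, its image is an edge of G2:
  (0,4) → (φ(0),φ(4)) = (2,3) ∈ E(G2) ✓
  (0,6) → (φ(0),φ(6)) = (3,8) ∈ E(G2) ✓
  (0,8) → (φ(0),φ(8)) = (3,7) ∈ E(G2) ✓
  (1,5) → (φ(1),φ(5)) = (0,4) ∈ E(G2) ✓
  (1,6) → (φ(1),φ(6)) = (4,8) ∈ E(G2) ✓
  (1,8) → (φ(1),φ(8)) = (4,7) ∈ E(G2) ✓
  (2,6) → (φ(2),φ(6)) = (5,8) ∈ E(G2) ✓
  (2,7) → (φ(2),φ(7)) = (5,6) ∈ E(G2) ✓
  (3,5) → (φ(3),φ(5)) = (0,1) ∈ E(G2) ✓
  (4,5) → (φ(4),φ(5)) = (0,2) ∈ E(G2) ✓
  (4,6) → (φ(4),φ(6)) = (2,8) ∈ E(G2) ✓
  (4,8) → (φ(4),φ(8)) = (2,7) ∈ E(G2) ✓
  (6,8) → (φ(6),φ(8)) = (7,8) ∈ E(G2) ✓
  (7,8) → (φ(7),φ(8)) = (6,7) ∈ E(G2) ✓
All 14 edges of G1 map to edges of G2, and |E(G1)| = |E(G2)| = 14, so φ is a bijection on edges as well as vertices. Hence G1 ≅ G2.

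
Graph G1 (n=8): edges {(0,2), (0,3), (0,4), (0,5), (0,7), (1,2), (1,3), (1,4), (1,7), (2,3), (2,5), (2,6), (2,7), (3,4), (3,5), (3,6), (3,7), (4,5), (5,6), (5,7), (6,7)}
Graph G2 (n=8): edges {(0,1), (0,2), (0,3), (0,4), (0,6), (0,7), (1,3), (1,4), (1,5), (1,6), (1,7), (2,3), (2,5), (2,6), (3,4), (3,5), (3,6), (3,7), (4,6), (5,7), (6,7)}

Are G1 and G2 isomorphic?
Yes, isomorphic

The graphs are isomorphic.
One valid mapping φ: V(G1) → V(G2): 0→7, 1→2, 2→0, 3→3, 4→5, 5→1, 6→4, 7→6

Verify φ preserves adjacency — for each edge of G1, its image is an edge of G2:
  (0,2) → (φ(0),φ(2)) = (0,7) ∈ E(G2) ✓
  (0,3) → (φ(0),φ(3)) = (3,7) ∈ E(G2) ✓
  (0,4) → (φ(0),φ(4)) = (5,7) ∈ E(G2) ✓
  (0,5) → (φ(0),φ(5)) = (1,7) ∈ E(G2) ✓
  (0,7) → (φ(0),φ(7)) = (6,7) ∈ E(G2) ✓
  (1,2) → (φ(1),φ(2)) = (0,2) ∈ E(G2) ✓
  (1,3) → (φ(1),φ(3)) = (2,3) ∈ E(G2) ✓
  (1,4) → (φ(1),φ(4)) = (2,5) ∈ E(G2) ✓
  (1,7) → (φ(1),φ(7)) = (2,6) ∈ E(G2) ✓
  (2,3) → (φ(2),φ(3)) = (0,3) ∈ E(G2) ✓
  (2,5) → (φ(2),φ(5)) = (0,1) ∈ E(G2) ✓
  (2,6) → (φ(2),φ(6)) = (0,4) ∈ E(G2) ✓
  (2,7) → (φ(2),φ(7)) = (0,6) ∈ E(G2) ✓
  (3,4) → (φ(3),φ(4)) = (3,5) ∈ E(G2) ✓
  (3,5) → (φ(3),φ(5)) = (1,3) ∈ E(G2) ✓
  (3,6) → (φ(3),φ(6)) = (3,4) ∈ E(G2) ✓
  (3,7) → (φ(3),φ(7)) = (3,6) ∈ E(G2) ✓
  (4,5) → (φ(4),φ(5)) = (1,5) ∈ E(G2) ✓
  (5,6) → (φ(5),φ(6)) = (1,4) ∈ E(G2) ✓
  (5,7) → (φ(5),φ(7)) = (1,6) ∈ E(G2) ✓
  (6,7) → (φ(6),φ(7)) = (4,6) ∈ E(G2) ✓
All 21 edges of G1 map to edges of G2, and |E(G1)| = |E(G2)| = 21, so φ is a bijection on edges as well as vertices. Hence G1 ≅ G2.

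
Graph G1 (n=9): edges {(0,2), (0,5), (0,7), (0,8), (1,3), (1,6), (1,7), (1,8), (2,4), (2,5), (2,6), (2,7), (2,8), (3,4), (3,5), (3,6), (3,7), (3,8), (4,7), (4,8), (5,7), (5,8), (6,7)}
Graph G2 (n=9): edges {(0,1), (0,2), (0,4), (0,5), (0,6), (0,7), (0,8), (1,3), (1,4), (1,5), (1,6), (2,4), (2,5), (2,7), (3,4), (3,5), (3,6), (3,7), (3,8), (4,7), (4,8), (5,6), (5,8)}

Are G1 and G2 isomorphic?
Yes, isomorphic

The graphs are isomorphic.
One valid mapping φ: V(G1) → V(G2): 0→6, 1→7, 2→5, 3→4, 4→8, 5→1, 6→2, 7→0, 8→3

Verify φ preserves adjacency — for each edge of G1, its image is an edge of G2:
  (0,2) → (φ(0),φ(2)) = (5,6) ∈ E(G2) ✓
  (0,5) → (φ(0),φ(5)) = (1,6) ∈ E(G2) ✓
  (0,7) → (φ(0),φ(7)) = (0,6) ∈ E(G2) ✓
  (0,8) → (φ(0),φ(8)) = (3,6) ∈ E(G2) ✓
  (1,3) → (φ(1),φ(3)) = (4,7) ∈ E(G2) ✓
  (1,6) → (φ(1),φ(6)) = (2,7) ∈ E(G2) ✓
  (1,7) → (φ(1),φ(7)) = (0,7) ∈ E(G2) ✓
  (1,8) → (φ(1),φ(8)) = (3,7) ∈ E(G2) ✓
  (2,4) → (φ(2),φ(4)) = (5,8) ∈ E(G2) ✓
  (2,5) → (φ(2),φ(5)) = (1,5) ∈ E(G2) ✓
  (2,6) → (φ(2),φ(6)) = (2,5) ∈ E(G2) ✓
  (2,7) → (φ(2),φ(7)) = (0,5) ∈ E(G2) ✓
  (2,8) → (φ(2),φ(8)) = (3,5) ∈ E(G2) ✓
  (3,4) → (φ(3),φ(4)) = (4,8) ∈ E(G2) ✓
  (3,5) → (φ(3),φ(5)) = (1,4) ∈ E(G2) ✓
  (3,6) → (φ(3),φ(6)) = (2,4) ∈ E(G2) ✓
  (3,7) → (φ(3),φ(7)) = (0,4) ∈ E(G2) ✓
  (3,8) → (φ(3),φ(8)) = (3,4) ∈ E(G2) ✓
  (4,7) → (φ(4),φ(7)) = (0,8) ∈ E(G2) ✓
  (4,8) → (φ(4),φ(8)) = (3,8) ∈ E(G2) ✓
  (5,7) → (φ(5),φ(7)) = (0,1) ∈ E(G2) ✓
  (5,8) → (φ(5),φ(8)) = (1,3) ∈ E(G2) ✓
  (6,7) → (φ(6),φ(7)) = (0,2) ∈ E(G2) ✓
All 23 edges of G1 map to edges of G2, and |E(G1)| = |E(G2)| = 23, so φ is a bijection on edges as well as vertices. Hence G1 ≅ G2.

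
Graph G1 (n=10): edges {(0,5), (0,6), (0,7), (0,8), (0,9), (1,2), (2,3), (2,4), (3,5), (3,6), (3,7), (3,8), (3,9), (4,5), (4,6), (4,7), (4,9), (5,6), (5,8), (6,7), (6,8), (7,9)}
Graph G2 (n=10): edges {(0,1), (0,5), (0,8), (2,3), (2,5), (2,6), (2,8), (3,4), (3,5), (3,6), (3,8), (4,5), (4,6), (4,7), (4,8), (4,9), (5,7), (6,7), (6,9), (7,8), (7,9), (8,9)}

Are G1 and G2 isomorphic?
Yes, isomorphic

The graphs are isomorphic.
One valid mapping φ: V(G1) → V(G2): 0→6, 1→1, 2→0, 3→8, 4→5, 5→7, 6→4, 7→3, 8→9, 9→2

Verify φ preserves adjacency — for each edge of G1, its image is an edge of G2:
  (0,5) → (φ(0),φ(5)) = (6,7) ∈ E(G2) ✓
  (0,6) → (φ(0),φ(6)) = (4,6) ∈ E(G2) ✓
  (0,7) → (φ(0),φ(7)) = (3,6) ∈ E(G2) ✓
  (0,8) → (φ(0),φ(8)) = (6,9) ∈ E(G2) ✓
  (0,9) → (φ(0),φ(9)) = (2,6) ∈ E(G2) ✓
  (1,2) → (φ(1),φ(2)) = (0,1) ∈ E(G2) ✓
  (2,3) → (φ(2),φ(3)) = (0,8) ∈ E(G2) ✓
  (2,4) → (φ(2),φ(4)) = (0,5) ∈ E(G2) ✓
  (3,5) → (φ(3),φ(5)) = (7,8) ∈ E(G2) ✓
  (3,6) → (φ(3),φ(6)) = (4,8) ∈ E(G2) ✓
  (3,7) → (φ(3),φ(7)) = (3,8) ∈ E(G2) ✓
  (3,8) → (φ(3),φ(8)) = (8,9) ∈ E(G2) ✓
  (3,9) → (φ(3),φ(9)) = (2,8) ∈ E(G2) ✓
  (4,5) → (φ(4),φ(5)) = (5,7) ∈ E(G2) ✓
  (4,6) → (φ(4),φ(6)) = (4,5) ∈ E(G2) ✓
  (4,7) → (φ(4),φ(7)) = (3,5) ∈ E(G2) ✓
  (4,9) → (φ(4),φ(9)) = (2,5) ∈ E(G2) ✓
  (5,6) → (φ(5),φ(6)) = (4,7) ∈ E(G2) ✓
  (5,8) → (φ(5),φ(8)) = (7,9) ∈ E(G2) ✓
  (6,7) → (φ(6),φ(7)) = (3,4) ∈ E(G2) ✓
  (6,8) → (φ(6),φ(8)) = (4,9) ∈ E(G2) ✓
  (7,9) → (φ(7),φ(9)) = (2,3) ∈ E(G2) ✓
All 22 edges of G1 map to edges of G2, and |E(G1)| = |E(G2)| = 22, so φ is a bijection on edges as well as vertices. Hence G1 ≅ G2.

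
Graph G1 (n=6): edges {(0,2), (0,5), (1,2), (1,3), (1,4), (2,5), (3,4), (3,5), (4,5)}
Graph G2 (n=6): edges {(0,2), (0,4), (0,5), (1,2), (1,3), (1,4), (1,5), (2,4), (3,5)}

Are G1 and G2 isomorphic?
Yes, isomorphic

The graphs are isomorphic.
One valid mapping φ: V(G1) → V(G2): 0→3, 1→0, 2→5, 3→4, 4→2, 5→1

Verify φ preserves adjacency — for each edge of G1, its image is an edge of G2:
  (0,2) → (φ(0),φ(2)) = (3,5) ∈ E(G2) ✓
  (0,5) → (φ(0),φ(5)) = (1,3) ∈ E(G2) ✓
  (1,2) → (φ(1),φ(2)) = (0,5) ∈ E(G2) ✓
  (1,3) → (φ(1),φ(3)) = (0,4) ∈ E(G2) ✓
  (1,4) → (φ(1),φ(4)) = (0,2) ∈ E(G2) ✓
  (2,5) → (φ(2),φ(5)) = (1,5) ∈ E(G2) ✓
  (3,4) → (φ(3),φ(4)) = (2,4) ∈ E(G2) ✓
  (3,5) → (φ(3),φ(5)) = (1,4) ∈ E(G2) ✓
  (4,5) → (φ(4),φ(5)) = (1,2) ∈ E(G2) ✓
All 9 edges of G1 map to edges of G2, and |E(G1)| = |E(G2)| = 9, so φ is a bijection on edges as well as vertices. Hence G1 ≅ G2.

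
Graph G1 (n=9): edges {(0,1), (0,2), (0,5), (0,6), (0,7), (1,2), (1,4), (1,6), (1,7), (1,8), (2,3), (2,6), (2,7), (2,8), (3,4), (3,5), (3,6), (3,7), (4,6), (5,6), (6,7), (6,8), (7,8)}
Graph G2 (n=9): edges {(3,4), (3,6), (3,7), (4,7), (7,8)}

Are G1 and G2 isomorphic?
No, not isomorphic

The graphs are NOT isomorphic.

Connected components of G1: 1 component(s) with vertex sets [[0, 1, 2, 3, 4, 5, 6, 7, 8]], sizes [9].
Connected components of G2: 5 component(s) with vertex sets [[0], [1], [2], [5], [3, 4, 6, 7, 8]], sizes [1, 1, 1, 1, 5].
The number of connected components (and the multiset of component sizes) is an isomorphism invariant — an isomorphism maps each component of G1 bijectively onto a component of G2. Since G1 has 1 component(s) and G2 has 5, they cannot be isomorphic.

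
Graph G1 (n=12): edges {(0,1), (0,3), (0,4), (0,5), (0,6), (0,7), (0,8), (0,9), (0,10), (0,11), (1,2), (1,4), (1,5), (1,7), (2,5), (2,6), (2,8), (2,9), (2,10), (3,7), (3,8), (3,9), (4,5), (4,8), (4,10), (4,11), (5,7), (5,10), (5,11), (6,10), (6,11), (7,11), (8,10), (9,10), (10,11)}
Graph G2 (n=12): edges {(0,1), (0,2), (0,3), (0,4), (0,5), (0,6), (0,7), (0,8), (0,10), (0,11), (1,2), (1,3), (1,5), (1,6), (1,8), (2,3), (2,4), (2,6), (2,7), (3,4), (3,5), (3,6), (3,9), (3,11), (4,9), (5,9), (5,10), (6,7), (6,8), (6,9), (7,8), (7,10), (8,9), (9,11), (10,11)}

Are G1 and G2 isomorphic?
Yes, isomorphic

The graphs are isomorphic.
One valid mapping φ: V(G1) → V(G2): 0→0, 1→8, 2→9, 3→10, 4→1, 5→6, 6→4, 7→7, 8→5, 9→11, 10→3, 11→2

Verify φ preserves adjacency — for each edge of G1, its image is an edge of G2:
  (0,1) → (φ(0),φ(1)) = (0,8) ∈ E(G2) ✓
  (0,3) → (φ(0),φ(3)) = (0,10) ∈ E(G2) ✓
  (0,4) → (φ(0),φ(4)) = (0,1) ∈ E(G2) ✓
  (0,5) → (φ(0),φ(5)) = (0,6) ∈ E(G2) ✓
  (0,6) → (φ(0),φ(6)) = (0,4) ∈ E(G2) ✓
  (0,7) → (φ(0),φ(7)) = (0,7) ∈ E(G2) ✓
  (0,8) → (φ(0),φ(8)) = (0,5) ∈ E(G2) ✓
  (0,9) → (φ(0),φ(9)) = (0,11) ∈ E(G2) ✓
  (0,10) → (φ(0),φ(10)) = (0,3) ∈ E(G2) ✓
  (0,11) → (φ(0),φ(11)) = (0,2) ∈ E(G2) ✓
  (1,2) → (φ(1),φ(2)) = (8,9) ∈ E(G2) ✓
  (1,4) → (φ(1),φ(4)) = (1,8) ∈ E(G2) ✓
  (1,5) → (φ(1),φ(5)) = (6,8) ∈ E(G2) ✓
  (1,7) → (φ(1),φ(7)) = (7,8) ∈ E(G2) ✓
  (2,5) → (φ(2),φ(5)) = (6,9) ∈ E(G2) ✓
  (2,6) → (φ(2),φ(6)) = (4,9) ∈ E(G2) ✓
  (2,8) → (φ(2),φ(8)) = (5,9) ∈ E(G2) ✓
  (2,9) → (φ(2),φ(9)) = (9,11) ∈ E(G2) ✓
  (2,10) → (φ(2),φ(10)) = (3,9) ∈ E(G2) ✓
  (3,7) → (φ(3),φ(7)) = (7,10) ∈ E(G2) ✓
  (3,8) → (φ(3),φ(8)) = (5,10) ∈ E(G2) ✓
  (3,9) → (φ(3),φ(9)) = (10,11) ∈ E(G2) ✓
  (4,5) → (φ(4),φ(5)) = (1,6) ∈ E(G2) ✓
  (4,8) → (φ(4),φ(8)) = (1,5) ∈ E(G2) ✓
  (4,10) → (φ(4),φ(10)) = (1,3) ∈ E(G2) ✓
  (4,11) → (φ(4),φ(11)) = (1,2) ∈ E(G2) ✓
  (5,7) → (φ(5),φ(7)) = (6,7) ∈ E(G2) ✓
  (5,10) → (φ(5),φ(10)) = (3,6) ∈ E(G2) ✓
  (5,11) → (φ(5),φ(11)) = (2,6) ∈ E(G2) ✓
  (6,10) → (φ(6),φ(10)) = (3,4) ∈ E(G2) ✓
  (6,11) → (φ(6),φ(11)) = (2,4) ∈ E(G2) ✓
  (7,11) → (φ(7),φ(11)) = (2,7) ∈ E(G2) ✓
  (8,10) → (φ(8),φ(10)) = (3,5) ∈ E(G2) ✓
  (9,10) → (φ(9),φ(10)) = (3,11) ∈ E(G2) ✓
  (10,11) → (φ(10),φ(11)) = (2,3) ∈ E(G2) ✓
All 35 edges of G1 map to edges of G2, and |E(G1)| = |E(G2)| = 35, so φ is a bijection on edges as well as vertices. Hence G1 ≅ G2.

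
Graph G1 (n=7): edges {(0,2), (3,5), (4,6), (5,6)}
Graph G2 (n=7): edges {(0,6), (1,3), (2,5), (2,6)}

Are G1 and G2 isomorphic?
Yes, isomorphic

The graphs are isomorphic.
One valid mapping φ: V(G1) → V(G2): 0→1, 1→4, 2→3, 3→0, 4→5, 5→6, 6→2

Verify φ preserves adjacency — for each edge of G1, its image is an edge of G2:
  (0,2) → (φ(0),φ(2)) = (1,3) ∈ E(G2) ✓
  (3,5) → (φ(3),φ(5)) = (0,6) ∈ E(G2) ✓
  (4,6) → (φ(4),φ(6)) = (2,5) ∈ E(G2) ✓
  (5,6) → (φ(5),φ(6)) = (2,6) ∈ E(G2) ✓
All 4 edges of G1 map to edges of G2, and |E(G1)| = |E(G2)| = 4, so φ is a bijection on edges as well as vertices. Hence G1 ≅ G2.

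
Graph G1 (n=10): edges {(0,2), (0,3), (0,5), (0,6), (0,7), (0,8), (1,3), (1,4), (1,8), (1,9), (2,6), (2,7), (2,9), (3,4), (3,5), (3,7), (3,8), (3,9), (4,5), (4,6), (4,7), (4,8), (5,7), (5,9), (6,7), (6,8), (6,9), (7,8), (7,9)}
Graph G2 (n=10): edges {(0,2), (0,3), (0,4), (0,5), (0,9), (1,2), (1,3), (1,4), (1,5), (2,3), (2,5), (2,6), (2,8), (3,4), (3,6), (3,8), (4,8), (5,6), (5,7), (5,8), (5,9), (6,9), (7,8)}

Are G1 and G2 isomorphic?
No, not isomorphic

The graphs are NOT isomorphic.

Counting triangles (3-cliques): G1 has 30, G2 has 14.
Triangle count is an isomorphism invariant, so differing triangle counts rule out isomorphism.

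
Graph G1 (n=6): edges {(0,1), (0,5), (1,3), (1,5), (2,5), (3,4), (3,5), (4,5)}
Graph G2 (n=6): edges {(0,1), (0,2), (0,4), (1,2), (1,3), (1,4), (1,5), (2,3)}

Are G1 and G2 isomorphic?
Yes, isomorphic

The graphs are isomorphic.
One valid mapping φ: V(G1) → V(G2): 0→4, 1→0, 2→5, 3→2, 4→3, 5→1

Verify φ preserves adjacency — for each edge of G1, its image is an edge of G2:
  (0,1) → (φ(0),φ(1)) = (0,4) ∈ E(G2) ✓
  (0,5) → (φ(0),φ(5)) = (1,4) ∈ E(G2) ✓
  (1,3) → (φ(1),φ(3)) = (0,2) ∈ E(G2) ✓
  (1,5) → (φ(1),φ(5)) = (0,1) ∈ E(G2) ✓
  (2,5) → (φ(2),φ(5)) = (1,5) ∈ E(G2) ✓
  (3,4) → (φ(3),φ(4)) = (2,3) ∈ E(G2) ✓
  (3,5) → (φ(3),φ(5)) = (1,2) ∈ E(G2) ✓
  (4,5) → (φ(4),φ(5)) = (1,3) ∈ E(G2) ✓
All 8 edges of G1 map to edges of G2, and |E(G1)| = |E(G2)| = 8, so φ is a bijection on edges as well as vertices. Hence G1 ≅ G2.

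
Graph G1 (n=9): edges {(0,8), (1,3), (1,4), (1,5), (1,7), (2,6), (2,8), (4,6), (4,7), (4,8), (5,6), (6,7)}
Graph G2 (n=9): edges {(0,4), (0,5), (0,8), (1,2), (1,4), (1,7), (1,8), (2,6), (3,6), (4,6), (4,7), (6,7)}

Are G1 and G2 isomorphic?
Yes, isomorphic

The graphs are isomorphic.
One valid mapping φ: V(G1) → V(G2): 0→5, 1→6, 2→8, 3→3, 4→4, 5→2, 6→1, 7→7, 8→0

Verify φ preserves adjacency — for each edge of G1, its image is an edge of G2:
  (0,8) → (φ(0),φ(8)) = (0,5) ∈ E(G2) ✓
  (1,3) → (φ(1),φ(3)) = (3,6) ∈ E(G2) ✓
  (1,4) → (φ(1),φ(4)) = (4,6) ∈ E(G2) ✓
  (1,5) → (φ(1),φ(5)) = (2,6) ∈ E(G2) ✓
  (1,7) → (φ(1),φ(7)) = (6,7) ∈ E(G2) ✓
  (2,6) → (φ(2),φ(6)) = (1,8) ∈ E(G2) ✓
  (2,8) → (φ(2),φ(8)) = (0,8) ∈ E(G2) ✓
  (4,6) → (φ(4),φ(6)) = (1,4) ∈ E(G2) ✓
  (4,7) → (φ(4),φ(7)) = (4,7) ∈ E(G2) ✓
  (4,8) → (φ(4),φ(8)) = (0,4) ∈ E(G2) ✓
  (5,6) → (φ(5),φ(6)) = (1,2) ∈ E(G2) ✓
  (6,7) → (φ(6),φ(7)) = (1,7) ∈ E(G2) ✓
All 12 edges of G1 map to edges of G2, and |E(G1)| = |E(G2)| = 12, so φ is a bijection on edges as well as vertices. Hence G1 ≅ G2.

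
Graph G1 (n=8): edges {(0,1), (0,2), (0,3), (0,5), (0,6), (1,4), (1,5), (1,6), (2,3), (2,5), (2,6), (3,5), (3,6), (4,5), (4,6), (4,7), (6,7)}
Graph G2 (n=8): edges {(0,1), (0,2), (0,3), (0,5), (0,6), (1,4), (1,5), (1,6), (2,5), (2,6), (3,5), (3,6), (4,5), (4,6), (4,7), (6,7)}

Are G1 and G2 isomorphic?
No, not isomorphic

The graphs are NOT isomorphic.

Counting edges: G1 has 17 edge(s); G2 has 16 edge(s).
Edge count is an isomorphism invariant (a bijection on vertices induces a bijection on edges), so differing edge counts rule out isomorphism.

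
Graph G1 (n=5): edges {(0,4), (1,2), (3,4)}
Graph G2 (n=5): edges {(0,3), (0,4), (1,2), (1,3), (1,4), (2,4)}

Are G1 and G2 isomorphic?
No, not isomorphic

The graphs are NOT isomorphic.

Counting triangles (3-cliques): G1 has 0, G2 has 1.
Triangle count is an isomorphism invariant, so differing triangle counts rule out isomorphism.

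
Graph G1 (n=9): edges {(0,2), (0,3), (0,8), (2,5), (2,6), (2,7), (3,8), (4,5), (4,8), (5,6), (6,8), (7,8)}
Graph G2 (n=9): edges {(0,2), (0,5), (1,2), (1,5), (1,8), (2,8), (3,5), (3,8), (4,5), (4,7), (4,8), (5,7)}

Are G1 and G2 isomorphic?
Yes, isomorphic

The graphs are isomorphic.
One valid mapping φ: V(G1) → V(G2): 0→4, 1→6, 2→8, 3→7, 4→0, 5→2, 6→1, 7→3, 8→5

Verify φ preserves adjacency — for each edge of G1, its image is an edge of G2:
  (0,2) → (φ(0),φ(2)) = (4,8) ∈ E(G2) ✓
  (0,3) → (φ(0),φ(3)) = (4,7) ∈ E(G2) ✓
  (0,8) → (φ(0),φ(8)) = (4,5) ∈ E(G2) ✓
  (2,5) → (φ(2),φ(5)) = (2,8) ∈ E(G2) ✓
  (2,6) → (φ(2),φ(6)) = (1,8) ∈ E(G2) ✓
  (2,7) → (φ(2),φ(7)) = (3,8) ∈ E(G2) ✓
  (3,8) → (φ(3),φ(8)) = (5,7) ∈ E(G2) ✓
  (4,5) → (φ(4),φ(5)) = (0,2) ∈ E(G2) ✓
  (4,8) → (φ(4),φ(8)) = (0,5) ∈ E(G2) ✓
  (5,6) → (φ(5),φ(6)) = (1,2) ∈ E(G2) ✓
  (6,8) → (φ(6),φ(8)) = (1,5) ∈ E(G2) ✓
  (7,8) → (φ(7),φ(8)) = (3,5) ∈ E(G2) ✓
All 12 edges of G1 map to edges of G2, and |E(G1)| = |E(G2)| = 12, so φ is a bijection on edges as well as vertices. Hence G1 ≅ G2.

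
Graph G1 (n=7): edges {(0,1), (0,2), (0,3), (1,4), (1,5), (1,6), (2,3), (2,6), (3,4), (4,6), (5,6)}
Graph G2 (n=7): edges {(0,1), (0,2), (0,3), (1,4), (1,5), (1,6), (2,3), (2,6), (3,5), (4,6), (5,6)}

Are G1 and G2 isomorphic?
Yes, isomorphic

The graphs are isomorphic.
One valid mapping φ: V(G1) → V(G2): 0→2, 1→6, 2→0, 3→3, 4→5, 5→4, 6→1

Verify φ preserves adjacency — for each edge of G1, its image is an edge of G2:
  (0,1) → (φ(0),φ(1)) = (2,6) ∈ E(G2) ✓
  (0,2) → (φ(0),φ(2)) = (0,2) ∈ E(G2) ✓
  (0,3) → (φ(0),φ(3)) = (2,3) ∈ E(G2) ✓
  (1,4) → (φ(1),φ(4)) = (5,6) ∈ E(G2) ✓
  (1,5) → (φ(1),φ(5)) = (4,6) ∈ E(G2) ✓
  (1,6) → (φ(1),φ(6)) = (1,6) ∈ E(G2) ✓
  (2,3) → (φ(2),φ(3)) = (0,3) ∈ E(G2) ✓
  (2,6) → (φ(2),φ(6)) = (0,1) ∈ E(G2) ✓
  (3,4) → (φ(3),φ(4)) = (3,5) ∈ E(G2) ✓
  (4,6) → (φ(4),φ(6)) = (1,5) ∈ E(G2) ✓
  (5,6) → (φ(5),φ(6)) = (1,4) ∈ E(G2) ✓
All 11 edges of G1 map to edges of G2, and |E(G1)| = |E(G2)| = 11, so φ is a bijection on edges as well as vertices. Hence G1 ≅ G2.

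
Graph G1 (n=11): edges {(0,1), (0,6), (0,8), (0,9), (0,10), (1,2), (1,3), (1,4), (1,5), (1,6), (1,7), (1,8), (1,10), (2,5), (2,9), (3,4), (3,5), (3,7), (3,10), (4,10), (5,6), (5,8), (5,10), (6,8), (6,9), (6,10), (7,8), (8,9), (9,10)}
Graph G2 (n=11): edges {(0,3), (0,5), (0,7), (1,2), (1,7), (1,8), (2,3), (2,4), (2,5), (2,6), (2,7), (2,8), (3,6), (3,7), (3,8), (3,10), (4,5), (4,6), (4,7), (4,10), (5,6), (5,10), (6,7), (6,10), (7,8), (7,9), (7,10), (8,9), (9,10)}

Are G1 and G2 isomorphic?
Yes, isomorphic

The graphs are isomorphic.
One valid mapping φ: V(G1) → V(G2): 0→4, 1→7, 2→0, 3→8, 4→1, 5→3, 6→6, 7→9, 8→10, 9→5, 10→2

Verify φ preserves adjacency — for each edge of G1, its image is an edge of G2:
  (0,1) → (φ(0),φ(1)) = (4,7) ∈ E(G2) ✓
  (0,6) → (φ(0),φ(6)) = (4,6) ∈ E(G2) ✓
  (0,8) → (φ(0),φ(8)) = (4,10) ∈ E(G2) ✓
  (0,9) → (φ(0),φ(9)) = (4,5) ∈ E(G2) ✓
  (0,10) → (φ(0),φ(10)) = (2,4) ∈ E(G2) ✓
  (1,2) → (φ(1),φ(2)) = (0,7) ∈ E(G2) ✓
  (1,3) → (φ(1),φ(3)) = (7,8) ∈ E(G2) ✓
  (1,4) → (φ(1),φ(4)) = (1,7) ∈ E(G2) ✓
  (1,5) → (φ(1),φ(5)) = (3,7) ∈ E(G2) ✓
  (1,6) → (φ(1),φ(6)) = (6,7) ∈ E(G2) ✓
  (1,7) → (φ(1),φ(7)) = (7,9) ∈ E(G2) ✓
  (1,8) → (φ(1),φ(8)) = (7,10) ∈ E(G2) ✓
  (1,10) → (φ(1),φ(10)) = (2,7) ∈ E(G2) ✓
  (2,5) → (φ(2),φ(5)) = (0,3) ∈ E(G2) ✓
  (2,9) → (φ(2),φ(9)) = (0,5) ∈ E(G2) ✓
  (3,4) → (φ(3),φ(4)) = (1,8) ∈ E(G2) ✓
  (3,5) → (φ(3),φ(5)) = (3,8) ∈ E(G2) ✓
  (3,7) → (φ(3),φ(7)) = (8,9) ∈ E(G2) ✓
  (3,10) → (φ(3),φ(10)) = (2,8) ∈ E(G2) ✓
  (4,10) → (φ(4),φ(10)) = (1,2) ∈ E(G2) ✓
  (5,6) → (φ(5),φ(6)) = (3,6) ∈ E(G2) ✓
  (5,8) → (φ(5),φ(8)) = (3,10) ∈ E(G2) ✓
  (5,10) → (φ(5),φ(10)) = (2,3) ∈ E(G2) ✓
  (6,8) → (φ(6),φ(8)) = (6,10) ∈ E(G2) ✓
  (6,9) → (φ(6),φ(9)) = (5,6) ∈ E(G2) ✓
  (6,10) → (φ(6),φ(10)) = (2,6) ∈ E(G2) ✓
  (7,8) → (φ(7),φ(8)) = (9,10) ∈ E(G2) ✓
  (8,9) → (φ(8),φ(9)) = (5,10) ∈ E(G2) ✓
  (9,10) → (φ(9),φ(10)) = (2,5) ∈ E(G2) ✓
All 29 edges of G1 map to edges of G2, and |E(G1)| = |E(G2)| = 29, so φ is a bijection on edges as well as vertices. Hence G1 ≅ G2.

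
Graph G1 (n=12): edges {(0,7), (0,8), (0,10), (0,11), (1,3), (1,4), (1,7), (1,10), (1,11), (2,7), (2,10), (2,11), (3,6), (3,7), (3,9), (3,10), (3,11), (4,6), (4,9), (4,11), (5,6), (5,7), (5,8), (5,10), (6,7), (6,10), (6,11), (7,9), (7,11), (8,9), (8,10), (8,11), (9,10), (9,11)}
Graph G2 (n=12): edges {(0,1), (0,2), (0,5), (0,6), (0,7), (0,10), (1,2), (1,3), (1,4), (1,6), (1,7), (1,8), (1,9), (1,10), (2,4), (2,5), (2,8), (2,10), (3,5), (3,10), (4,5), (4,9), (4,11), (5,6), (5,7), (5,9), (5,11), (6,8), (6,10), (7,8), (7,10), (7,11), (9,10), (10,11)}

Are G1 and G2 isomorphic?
Yes, isomorphic

The graphs are isomorphic.
One valid mapping φ: V(G1) → V(G2): 0→9, 1→6, 2→3, 3→0, 4→8, 5→11, 6→7, 7→10, 8→4, 9→2, 10→5, 11→1

Verify φ preserves adjacency — for each edge of G1, its image is an edge of G2:
  (0,7) → (φ(0),φ(7)) = (9,10) ∈ E(G2) ✓
  (0,8) → (φ(0),φ(8)) = (4,9) ∈ E(G2) ✓
  (0,10) → (φ(0),φ(10)) = (5,9) ∈ E(G2) ✓
  (0,11) → (φ(0),φ(11)) = (1,9) ∈ E(G2) ✓
  (1,3) → (φ(1),φ(3)) = (0,6) ∈ E(G2) ✓
  (1,4) → (φ(1),φ(4)) = (6,8) ∈ E(G2) ✓
  (1,7) → (φ(1),φ(7)) = (6,10) ∈ E(G2) ✓
  (1,10) → (φ(1),φ(10)) = (5,6) ∈ E(G2) ✓
  (1,11) → (φ(1),φ(11)) = (1,6) ∈ E(G2) ✓
  (2,7) → (φ(2),φ(7)) = (3,10) ∈ E(G2) ✓
  (2,10) → (φ(2),φ(10)) = (3,5) ∈ E(G2) ✓
  (2,11) → (φ(2),φ(11)) = (1,3) ∈ E(G2) ✓
  (3,6) → (φ(3),φ(6)) = (0,7) ∈ E(G2) ✓
  (3,7) → (φ(3),φ(7)) = (0,10) ∈ E(G2) ✓
  (3,9) → (φ(3),φ(9)) = (0,2) ∈ E(G2) ✓
  (3,10) → (φ(3),φ(10)) = (0,5) ∈ E(G2) ✓
  (3,11) → (φ(3),φ(11)) = (0,1) ∈ E(G2) ✓
  (4,6) → (φ(4),φ(6)) = (7,8) ∈ E(G2) ✓
  (4,9) → (φ(4),φ(9)) = (2,8) ∈ E(G2) ✓
  (4,11) → (φ(4),φ(11)) = (1,8) ∈ E(G2) ✓
  (5,6) → (φ(5),φ(6)) = (7,11) ∈ E(G2) ✓
  (5,7) → (φ(5),φ(7)) = (10,11) ∈ E(G2) ✓
  (5,8) → (φ(5),φ(8)) = (4,11) ∈ E(G2) ✓
  (5,10) → (φ(5),φ(10)) = (5,11) ∈ E(G2) ✓
  (6,7) → (φ(6),φ(7)) = (7,10) ∈ E(G2) ✓
  (6,10) → (φ(6),φ(10)) = (5,7) ∈ E(G2) ✓
  (6,11) → (φ(6),φ(11)) = (1,7) ∈ E(G2) ✓
  (7,9) → (φ(7),φ(9)) = (2,10) ∈ E(G2) ✓
  (7,11) → (φ(7),φ(11)) = (1,10) ∈ E(G2) ✓
  (8,9) → (φ(8),φ(9)) = (2,4) ∈ E(G2) ✓
  (8,10) → (φ(8),φ(10)) = (4,5) ∈ E(G2) ✓
  (8,11) → (φ(8),φ(11)) = (1,4) ∈ E(G2) ✓
  (9,10) → (φ(9),φ(10)) = (2,5) ∈ E(G2) ✓
  (9,11) → (φ(9),φ(11)) = (1,2) ∈ E(G2) ✓
All 34 edges of G1 map to edges of G2, and |E(G1)| = |E(G2)| = 34, so φ is a bijection on edges as well as vertices. Hence G1 ≅ G2.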